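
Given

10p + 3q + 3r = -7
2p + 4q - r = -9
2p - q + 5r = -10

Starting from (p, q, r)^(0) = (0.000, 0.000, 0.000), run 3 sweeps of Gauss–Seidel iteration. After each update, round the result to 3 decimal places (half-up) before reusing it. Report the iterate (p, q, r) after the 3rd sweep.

Iteration 1:
  p = (-7 - (3)·0.000 - (3)·0.000) / (10) = -0.700
  q = (-9 - (2)·-0.700 - (-1)·0.000) / (4) = -1.900
  r = (-10 - (2)·-0.700 - (-1)·-1.900) / (5) = -2.100
Iteration 2:
  p = (-7 - (3)·-1.900 - (3)·-2.100) / (10) = 0.500
  q = (-9 - (2)·0.500 - (-1)·-2.100) / (4) = -3.025
  r = (-10 - (2)·0.500 - (-1)·-3.025) / (5) = -2.805
Iteration 3:
  p = (-7 - (3)·-3.025 - (3)·-2.805) / (10) = 1.049
  q = (-9 - (2)·1.049 - (-1)·-2.805) / (4) = -3.476
  r = (-10 - (2)·1.049 - (-1)·-3.476) / (5) = -3.115

(1.049, -3.476, -3.115)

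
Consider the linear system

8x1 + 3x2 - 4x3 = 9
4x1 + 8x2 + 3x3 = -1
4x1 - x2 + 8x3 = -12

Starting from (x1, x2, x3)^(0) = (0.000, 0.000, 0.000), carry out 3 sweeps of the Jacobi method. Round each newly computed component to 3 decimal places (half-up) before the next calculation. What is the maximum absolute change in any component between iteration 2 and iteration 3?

0.568

Iteration 1:
  x1 = (9 - (3)·0.000 - (-4)·0.000) / (8) = 1.125
  x2 = (-1 - (4)·0.000 - (3)·0.000) / (8) = -0.125
  x3 = (-12 - (4)·0.000 - (-1)·0.000) / (8) = -1.500
Iteration 2:
  x1 = (9 - (3)·-0.125 - (-4)·-1.500) / (8) = 0.422
  x2 = (-1 - (4)·1.125 - (3)·-1.500) / (8) = -0.125
  x3 = (-12 - (4)·1.125 - (-1)·-0.125) / (8) = -2.078
Iteration 3:
  x1 = (9 - (3)·-0.125 - (-4)·-2.078) / (8) = 0.133
  x2 = (-1 - (4)·0.422 - (3)·-2.078) / (8) = 0.443
  x3 = (-12 - (4)·0.422 - (-1)·-0.125) / (8) = -1.727
Change: (-0.289, 0.568, 0.351) → max |·| = 0.568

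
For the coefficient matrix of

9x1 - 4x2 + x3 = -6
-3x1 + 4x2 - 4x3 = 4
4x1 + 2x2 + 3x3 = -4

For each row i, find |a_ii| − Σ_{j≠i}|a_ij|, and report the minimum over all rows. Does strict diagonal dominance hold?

row 1: |9| − (4+1) = 4
row 2: |4| − (3+4) = -3
row 3: |3| − (4+2) = -3
minimum over rows = -3 → not strictly diagonally dominant

-3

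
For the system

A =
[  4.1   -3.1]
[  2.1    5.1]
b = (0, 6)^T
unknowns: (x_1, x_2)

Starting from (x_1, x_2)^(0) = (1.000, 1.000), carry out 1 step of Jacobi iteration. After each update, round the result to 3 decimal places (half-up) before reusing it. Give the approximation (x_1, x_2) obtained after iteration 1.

Iteration 1:
  x_1 = (0 - (-3.1)·1.000) / (4.1) = 0.756
  x_2 = (6 - (2.1)·1.000) / (5.1) = 0.765

(0.756, 0.765)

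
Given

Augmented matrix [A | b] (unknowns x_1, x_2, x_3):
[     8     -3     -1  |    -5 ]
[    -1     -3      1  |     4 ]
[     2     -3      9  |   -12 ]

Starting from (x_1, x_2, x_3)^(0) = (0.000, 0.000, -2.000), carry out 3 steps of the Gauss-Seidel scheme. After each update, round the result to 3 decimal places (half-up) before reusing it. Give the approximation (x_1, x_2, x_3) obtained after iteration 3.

Iteration 1:
  x_1 = (-5 - (-3)·0.000 - (-1)·-2.000) / (8) = -0.875
  x_2 = (4 - (-1)·-0.875 - (1)·-2.000) / (-3) = -1.708
  x_3 = (-12 - (2)·-0.875 - (-3)·-1.708) / (9) = -1.708
Iteration 2:
  x_1 = (-5 - (-3)·-1.708 - (-1)·-1.708) / (8) = -1.479
  x_2 = (4 - (-1)·-1.479 - (1)·-1.708) / (-3) = -1.410
  x_3 = (-12 - (2)·-1.479 - (-3)·-1.410) / (9) = -1.475
Iteration 3:
  x_1 = (-5 - (-3)·-1.410 - (-1)·-1.475) / (8) = -1.338
  x_2 = (4 - (-1)·-1.338 - (1)·-1.475) / (-3) = -1.379
  x_3 = (-12 - (2)·-1.338 - (-3)·-1.379) / (9) = -1.496

(-1.338, -1.379, -1.496)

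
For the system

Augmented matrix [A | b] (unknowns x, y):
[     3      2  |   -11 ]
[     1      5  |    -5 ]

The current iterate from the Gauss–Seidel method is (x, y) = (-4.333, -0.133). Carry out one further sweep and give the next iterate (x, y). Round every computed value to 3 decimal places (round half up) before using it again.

(-3.578, -0.284)

One sweep:
  x = (-11 - (2)·-0.133) / (3) = -3.578
  y = (-5 - (1)·-3.578) / (5) = -0.284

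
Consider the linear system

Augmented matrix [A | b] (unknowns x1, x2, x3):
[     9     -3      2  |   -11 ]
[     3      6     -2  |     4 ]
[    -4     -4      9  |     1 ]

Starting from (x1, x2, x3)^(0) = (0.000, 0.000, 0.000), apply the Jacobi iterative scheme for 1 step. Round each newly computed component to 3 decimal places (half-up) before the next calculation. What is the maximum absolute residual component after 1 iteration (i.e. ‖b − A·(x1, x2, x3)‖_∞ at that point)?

3.886

Iteration 1:
  x1 = (-11 - (-3)·0.000 - (2)·0.000) / (9) = -1.222
  x2 = (4 - (3)·0.000 - (-2)·0.000) / (6) = 0.667
  x3 = (1 - (-4)·0.000 - (-4)·0.000) / (9) = 0.111
Residual b − A·x = (1.777, 3.886, -2.219); ∞-norm = 3.886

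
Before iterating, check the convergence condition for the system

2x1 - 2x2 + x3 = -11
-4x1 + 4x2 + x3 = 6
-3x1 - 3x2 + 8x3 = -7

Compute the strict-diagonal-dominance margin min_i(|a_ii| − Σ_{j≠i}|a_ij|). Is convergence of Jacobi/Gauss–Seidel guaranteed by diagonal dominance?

-1

row 1: |2| − (2+1) = -1
row 2: |4| − (4+1) = -1
row 3: |8| − (3+3) = 2
minimum over rows = -1 → not strictly diagonally dominant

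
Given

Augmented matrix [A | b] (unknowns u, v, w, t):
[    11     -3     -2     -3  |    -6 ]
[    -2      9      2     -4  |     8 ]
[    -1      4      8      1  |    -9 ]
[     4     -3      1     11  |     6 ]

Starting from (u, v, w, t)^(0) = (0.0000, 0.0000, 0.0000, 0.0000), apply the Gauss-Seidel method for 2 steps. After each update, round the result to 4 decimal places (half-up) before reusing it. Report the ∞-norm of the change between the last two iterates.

0.8871

Iteration 1:
  u = (-6 - (-3)·0.0000 - (-2)·0.0000 - (-3)·0.0000) / (11) = -0.5455
  v = (8 - (-2)·-0.5455 - (2)·0.0000 - (-4)·0.0000) / (9) = 0.7677
  w = (-9 - (-1)·-0.5455 - (4)·0.7677 - (1)·0.0000) / (8) = -1.5770
  t = (6 - (4)·-0.5455 - (-3)·0.7677 - (1)·-1.5770) / (11) = 1.0966
Iteration 2:
  u = (-6 - (-3)·0.7677 - (-2)·-1.5770 - (-3)·1.0966) / (11) = -0.3237
  v = (8 - (-2)·-0.3237 - (2)·-1.5770 - (-4)·1.0966) / (9) = 1.6548
  w = (-9 - (-1)·-0.3237 - (4)·1.6548 - (1)·1.0966) / (8) = -2.1299
  t = (6 - (4)·-0.3237 - (-3)·1.6548 - (1)·-2.1299) / (11) = 1.3081
Change: (0.2218, 0.8871, -0.5529, 0.2115) → max |·| = 0.8871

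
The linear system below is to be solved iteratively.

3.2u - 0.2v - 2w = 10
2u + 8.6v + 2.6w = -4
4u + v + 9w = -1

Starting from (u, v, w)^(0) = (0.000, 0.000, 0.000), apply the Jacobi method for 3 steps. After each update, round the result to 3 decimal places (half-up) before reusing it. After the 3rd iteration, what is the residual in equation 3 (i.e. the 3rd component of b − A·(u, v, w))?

3.091

Iteration 1:
  u = (10 - (-0.2)·0.000 - (-2)·0.000) / (3.2) = 3.125
  v = (-4 - (2)·0.000 - (2.6)·0.000) / (8.6) = -0.465
  w = (-1 - (4)·0.000 - (1)·0.000) / (9) = -0.111
Iteration 2:
  u = (10 - (-0.2)·-0.465 - (-2)·-0.111) / (3.2) = 3.027
  v = (-4 - (2)·3.125 - (2.6)·-0.111) / (8.6) = -1.158
  w = (-1 - (4)·3.125 - (1)·-0.465) / (9) = -1.448
Iteration 3:
  u = (10 - (-0.2)·-1.158 - (-2)·-1.448) / (3.2) = 2.148
  v = (-4 - (2)·3.027 - (2.6)·-1.448) / (8.6) = -0.731
  w = (-1 - (4)·3.027 - (1)·-1.158) / (9) = -1.328
Residual b − A·x = (0.324, 1.443, 3.091)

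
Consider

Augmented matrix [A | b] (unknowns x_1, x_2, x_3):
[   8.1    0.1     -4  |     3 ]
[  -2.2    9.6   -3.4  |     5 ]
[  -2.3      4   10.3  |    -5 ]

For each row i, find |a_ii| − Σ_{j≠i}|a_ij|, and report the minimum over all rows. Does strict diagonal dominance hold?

4

row 1: |8.1| − (0.1+4) = 4
row 2: |9.6| − (2.2+3.4) = 4
row 3: |10.3| − (2.3+4) = 4
minimum over rows = 4 → strictly diagonally dominant (convergence guaranteed)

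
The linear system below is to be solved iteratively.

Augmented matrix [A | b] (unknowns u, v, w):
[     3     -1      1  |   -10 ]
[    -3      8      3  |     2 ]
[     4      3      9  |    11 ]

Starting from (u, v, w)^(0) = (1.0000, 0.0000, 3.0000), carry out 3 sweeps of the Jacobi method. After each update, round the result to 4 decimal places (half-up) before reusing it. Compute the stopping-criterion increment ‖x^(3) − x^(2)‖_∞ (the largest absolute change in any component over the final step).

1.2345

Iteration 1:
  u = (-10 - (-1)·0.0000 - (1)·3.0000) / (3) = -4.3333
  v = (2 - (-3)·1.0000 - (3)·3.0000) / (8) = -0.5000
  w = (11 - (4)·1.0000 - (3)·0.0000) / (9) = 0.7778
Iteration 2:
  u = (-10 - (-1)·-0.5000 - (1)·0.7778) / (3) = -3.7593
  v = (2 - (-3)·-4.3333 - (3)·0.7778) / (8) = -1.6667
  w = (11 - (4)·-4.3333 - (3)·-0.5000) / (9) = 3.3148
Iteration 3:
  u = (-10 - (-1)·-1.6667 - (1)·3.3148) / (3) = -4.9938
  v = (2 - (-3)·-3.7593 - (3)·3.3148) / (8) = -2.4028
  w = (11 - (4)·-3.7593 - (3)·-1.6667) / (9) = 3.4486
Change: (-1.2345, -0.7361, 0.1338) → max |·| = 1.2345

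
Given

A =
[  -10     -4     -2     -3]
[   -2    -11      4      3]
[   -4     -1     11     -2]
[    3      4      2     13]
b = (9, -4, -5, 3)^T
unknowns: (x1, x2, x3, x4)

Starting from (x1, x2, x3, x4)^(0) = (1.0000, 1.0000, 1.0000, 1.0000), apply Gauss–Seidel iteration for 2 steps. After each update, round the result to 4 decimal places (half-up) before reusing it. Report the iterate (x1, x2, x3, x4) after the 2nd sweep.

Iteration 1:
  x1 = (9 - (-4)·1.0000 - (-2)·1.0000 - (-3)·1.0000) / (-10) = -1.8000
  x2 = (-4 - (-2)·-1.8000 - (4)·1.0000 - (3)·1.0000) / (-11) = 1.3273
  x3 = (-5 - (-4)·-1.8000 - (-1)·1.3273 - (-2)·1.0000) / (11) = -0.8066
  x4 = (3 - (3)·-1.8000 - (4)·1.3273 - (2)·-0.8066) / (13) = 0.3618
Iteration 2:
  x1 = (9 - (-4)·1.3273 - (-2)·-0.8066 - (-3)·0.3618) / (-10) = -1.3781
  x2 = (-4 - (-2)·-1.3781 - (4)·-0.8066 - (3)·0.3618) / (-11) = 0.4196
  x3 = (-5 - (-4)·-1.3781 - (-1)·0.4196 - (-2)·0.3618) / (11) = -0.8517
  x4 = (3 - (3)·-1.3781 - (4)·0.4196 - (2)·-0.8517) / (13) = 0.5507

(-1.3781, 0.4196, -0.8517, 0.5507)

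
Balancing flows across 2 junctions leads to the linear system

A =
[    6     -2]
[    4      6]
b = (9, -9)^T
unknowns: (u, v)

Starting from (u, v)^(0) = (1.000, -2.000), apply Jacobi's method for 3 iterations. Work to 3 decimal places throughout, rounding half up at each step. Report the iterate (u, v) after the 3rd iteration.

(0.815, -2.019)

Iteration 1:
  u = (9 - (-2)·-2.000) / (6) = 0.833
  v = (-9 - (4)·1.000) / (6) = -2.167
Iteration 2:
  u = (9 - (-2)·-2.167) / (6) = 0.778
  v = (-9 - (4)·0.833) / (6) = -2.055
Iteration 3:
  u = (9 - (-2)·-2.055) / (6) = 0.815
  v = (-9 - (4)·0.778) / (6) = -2.019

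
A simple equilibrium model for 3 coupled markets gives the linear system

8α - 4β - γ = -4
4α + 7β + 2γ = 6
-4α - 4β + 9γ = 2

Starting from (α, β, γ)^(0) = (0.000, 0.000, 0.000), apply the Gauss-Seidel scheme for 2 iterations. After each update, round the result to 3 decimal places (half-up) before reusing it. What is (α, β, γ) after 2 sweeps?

(0.135, 0.635, 0.564)

Iteration 1:
  α = (-4 - (-4)·0.000 - (-1)·0.000) / (8) = -0.500
  β = (6 - (4)·-0.500 - (2)·0.000) / (7) = 1.143
  γ = (2 - (-4)·-0.500 - (-4)·1.143) / (9) = 0.508
Iteration 2:
  α = (-4 - (-4)·1.143 - (-1)·0.508) / (8) = 0.135
  β = (6 - (4)·0.135 - (2)·0.508) / (7) = 0.635
  γ = (2 - (-4)·0.135 - (-4)·0.635) / (9) = 0.564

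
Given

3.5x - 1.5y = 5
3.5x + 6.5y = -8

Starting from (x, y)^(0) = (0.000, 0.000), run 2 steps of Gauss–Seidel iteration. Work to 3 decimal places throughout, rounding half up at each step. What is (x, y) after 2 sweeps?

(0.571, -1.538)

Iteration 1:
  x = (5 - (-1.5)·0.000) / (3.5) = 1.429
  y = (-8 - (3.5)·1.429) / (6.5) = -2.000
Iteration 2:
  x = (5 - (-1.5)·-2.000) / (3.5) = 0.571
  y = (-8 - (3.5)·0.571) / (6.5) = -1.538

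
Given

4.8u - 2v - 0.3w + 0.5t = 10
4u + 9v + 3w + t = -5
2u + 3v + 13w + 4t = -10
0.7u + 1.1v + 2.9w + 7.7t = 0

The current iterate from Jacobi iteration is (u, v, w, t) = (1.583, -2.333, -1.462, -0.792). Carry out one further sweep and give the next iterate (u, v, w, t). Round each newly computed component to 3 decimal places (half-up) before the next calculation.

(1.102, -0.684, -0.231, 0.740)

One sweep:
  u = (10 - (-2)·-2.333 - (-0.3)·-1.462 - (0.5)·-0.792) / (4.8) = 1.102
  v = (-5 - (4)·1.583 - (3)·-1.462 - (1)·-0.792) / (9) = -0.684
  w = (-10 - (2)·1.583 - (3)·-2.333 - (4)·-0.792) / (13) = -0.231
  t = (0 - (0.7)·1.583 - (1.1)·-2.333 - (2.9)·-1.462) / (7.7) = 0.740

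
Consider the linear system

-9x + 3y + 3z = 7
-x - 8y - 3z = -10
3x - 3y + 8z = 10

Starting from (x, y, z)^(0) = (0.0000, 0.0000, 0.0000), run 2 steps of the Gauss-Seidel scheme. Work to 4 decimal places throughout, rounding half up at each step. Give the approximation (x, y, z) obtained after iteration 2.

Iteration 1:
  x = (7 - (3)·0.0000 - (3)·0.0000) / (-9) = -0.7778
  y = (-10 - (-1)·-0.7778 - (-3)·0.0000) / (-8) = 1.3472
  z = (10 - (3)·-0.7778 - (-3)·1.3472) / (8) = 2.0469
Iteration 2:
  x = (7 - (3)·1.3472 - (3)·2.0469) / (-9) = 0.3536
  y = (-10 - (-1)·0.3536 - (-3)·2.0469) / (-8) = 0.4382
  z = (10 - (3)·0.3536 - (-3)·0.4382) / (8) = 1.2817

(0.3536, 0.4382, 1.2817)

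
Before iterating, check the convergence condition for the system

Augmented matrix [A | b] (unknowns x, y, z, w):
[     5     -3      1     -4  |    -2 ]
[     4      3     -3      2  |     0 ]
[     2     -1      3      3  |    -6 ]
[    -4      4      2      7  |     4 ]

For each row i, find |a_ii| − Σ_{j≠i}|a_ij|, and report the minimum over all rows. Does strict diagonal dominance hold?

row 1: |5| − (3+1+4) = -3
row 2: |3| − (4+3+2) = -6
row 3: |3| − (2+1+3) = -3
row 4: |7| − (4+4+2) = -3
minimum over rows = -6 → not strictly diagonally dominant

-6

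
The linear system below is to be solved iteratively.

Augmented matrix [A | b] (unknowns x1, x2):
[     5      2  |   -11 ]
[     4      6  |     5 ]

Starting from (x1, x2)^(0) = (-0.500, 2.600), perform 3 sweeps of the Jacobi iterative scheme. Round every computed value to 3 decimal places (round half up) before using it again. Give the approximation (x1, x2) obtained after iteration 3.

(-3.397, 2.611)

Iteration 1:
  x1 = (-11 - (2)·2.600) / (5) = -3.240
  x2 = (5 - (4)·-0.500) / (6) = 1.167
Iteration 2:
  x1 = (-11 - (2)·1.167) / (5) = -2.667
  x2 = (5 - (4)·-3.240) / (6) = 2.993
Iteration 3:
  x1 = (-11 - (2)·2.993) / (5) = -3.397
  x2 = (5 - (4)·-2.667) / (6) = 2.611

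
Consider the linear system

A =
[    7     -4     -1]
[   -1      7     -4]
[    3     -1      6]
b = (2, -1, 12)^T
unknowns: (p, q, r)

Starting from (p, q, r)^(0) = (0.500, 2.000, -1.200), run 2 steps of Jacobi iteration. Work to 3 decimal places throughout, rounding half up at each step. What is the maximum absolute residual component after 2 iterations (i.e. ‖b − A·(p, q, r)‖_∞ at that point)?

Iteration 1:
  p = (2 - (-4)·2.000 - (-1)·-1.200) / (7) = 1.257
  q = (-1 - (-1)·0.500 - (-4)·-1.200) / (7) = -0.757
  r = (12 - (3)·0.500 - (-1)·2.000) / (6) = 2.083
Iteration 2:
  p = (2 - (-4)·-0.757 - (-1)·2.083) / (7) = 0.151
  q = (-1 - (-1)·1.257 - (-4)·2.083) / (7) = 1.227
  r = (12 - (3)·1.257 - (-1)·-0.757) / (6) = 1.245
Residual b − A·x = (7.096, -4.458, 5.304); ∞-norm = 7.096

7.096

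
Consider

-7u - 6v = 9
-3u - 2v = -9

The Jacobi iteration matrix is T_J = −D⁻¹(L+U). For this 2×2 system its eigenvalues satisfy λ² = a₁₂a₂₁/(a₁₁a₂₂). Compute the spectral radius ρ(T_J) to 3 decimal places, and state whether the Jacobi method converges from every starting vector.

1.134

a₁₂a₂₁/(a₁₁a₂₂) = (-6)·(-3) / ((-7)·(-2)) = 1.285714
ρ = √|1.285714| = √1.285714 = 1.134
ρ > 1, so Jacobi diverges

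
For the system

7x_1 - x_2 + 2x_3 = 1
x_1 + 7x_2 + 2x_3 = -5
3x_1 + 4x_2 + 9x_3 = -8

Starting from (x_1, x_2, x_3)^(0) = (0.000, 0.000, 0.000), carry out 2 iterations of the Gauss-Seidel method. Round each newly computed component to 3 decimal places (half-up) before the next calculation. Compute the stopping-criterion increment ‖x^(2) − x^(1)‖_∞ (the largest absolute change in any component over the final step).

0.165

Iteration 1:
  x_1 = (1 - (-1)·0.000 - (2)·0.000) / (7) = 0.143
  x_2 = (-5 - (1)·0.143 - (2)·0.000) / (7) = -0.735
  x_3 = (-8 - (3)·0.143 - (4)·-0.735) / (9) = -0.610
Iteration 2:
  x_1 = (1 - (-1)·-0.735 - (2)·-0.610) / (7) = 0.212
  x_2 = (-5 - (1)·0.212 - (2)·-0.610) / (7) = -0.570
  x_3 = (-8 - (3)·0.212 - (4)·-0.570) / (9) = -0.706
Change: (0.069, 0.165, -0.096) → max |·| = 0.165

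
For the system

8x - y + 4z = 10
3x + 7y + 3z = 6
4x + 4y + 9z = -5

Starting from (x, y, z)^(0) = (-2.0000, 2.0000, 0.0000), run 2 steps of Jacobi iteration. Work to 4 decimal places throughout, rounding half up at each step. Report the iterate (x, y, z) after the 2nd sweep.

(1.7421, 0.4524, -1.9841)

Iteration 1:
  x = (10 - (-1)·2.0000 - (4)·0.0000) / (8) = 1.5000
  y = (6 - (3)·-2.0000 - (3)·0.0000) / (7) = 1.7143
  z = (-5 - (4)·-2.0000 - (4)·2.0000) / (9) = -0.5556
Iteration 2:
  x = (10 - (-1)·1.7143 - (4)·-0.5556) / (8) = 1.7421
  y = (6 - (3)·1.5000 - (3)·-0.5556) / (7) = 0.4524
  z = (-5 - (4)·1.5000 - (4)·1.7143) / (9) = -1.9841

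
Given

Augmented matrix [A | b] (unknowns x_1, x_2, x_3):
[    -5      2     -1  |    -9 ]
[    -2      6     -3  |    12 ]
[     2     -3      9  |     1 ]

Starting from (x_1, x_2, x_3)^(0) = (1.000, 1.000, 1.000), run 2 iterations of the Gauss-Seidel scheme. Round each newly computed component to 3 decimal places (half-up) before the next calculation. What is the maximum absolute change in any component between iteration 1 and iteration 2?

0.922

Iteration 1:
  x_1 = (-9 - (2)·1.000 - (-1)·1.000) / (-5) = 2.000
  x_2 = (12 - (-2)·2.000 - (-3)·1.000) / (6) = 3.167
  x_3 = (1 - (2)·2.000 - (-3)·3.167) / (9) = 0.722
Iteration 2:
  x_1 = (-9 - (2)·3.167 - (-1)·0.722) / (-5) = 2.922
  x_2 = (12 - (-2)·2.922 - (-3)·0.722) / (6) = 3.335
  x_3 = (1 - (2)·2.922 - (-3)·3.335) / (9) = 0.573
Change: (0.922, 0.168, -0.149) → max |·| = 0.922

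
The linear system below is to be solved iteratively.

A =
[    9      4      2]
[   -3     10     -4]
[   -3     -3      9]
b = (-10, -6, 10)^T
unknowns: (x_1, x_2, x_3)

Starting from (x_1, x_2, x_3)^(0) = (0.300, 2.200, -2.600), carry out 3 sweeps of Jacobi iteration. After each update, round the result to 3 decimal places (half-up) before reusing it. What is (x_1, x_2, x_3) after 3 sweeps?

(-1.009, -0.820, 0.734)

Iteration 1:
  x_1 = (-10 - (4)·2.200 - (2)·-2.600) / (9) = -1.511
  x_2 = (-6 - (-3)·0.300 - (-4)·-2.600) / (10) = -1.550
  x_3 = (10 - (-3)·0.300 - (-3)·2.200) / (9) = 1.944
Iteration 2:
  x_1 = (-10 - (4)·-1.550 - (2)·1.944) / (9) = -0.854
  x_2 = (-6 - (-3)·-1.511 - (-4)·1.944) / (10) = -0.276
  x_3 = (10 - (-3)·-1.511 - (-3)·-1.550) / (9) = 0.091
Iteration 3:
  x_1 = (-10 - (4)·-0.276 - (2)·0.091) / (9) = -1.009
  x_2 = (-6 - (-3)·-0.854 - (-4)·0.091) / (10) = -0.820
  x_3 = (10 - (-3)·-0.854 - (-3)·-0.276) / (9) = 0.734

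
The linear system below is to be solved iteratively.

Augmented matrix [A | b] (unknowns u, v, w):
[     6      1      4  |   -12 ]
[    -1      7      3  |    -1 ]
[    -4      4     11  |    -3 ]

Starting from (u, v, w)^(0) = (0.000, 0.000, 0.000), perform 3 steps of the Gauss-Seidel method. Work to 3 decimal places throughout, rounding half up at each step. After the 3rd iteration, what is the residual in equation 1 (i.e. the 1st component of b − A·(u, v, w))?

0.152

Iteration 1:
  u = (-12 - (1)·0.000 - (4)·0.000) / (6) = -2.000
  v = (-1 - (-1)·-2.000 - (3)·0.000) / (7) = -0.429
  w = (-3 - (-4)·-2.000 - (4)·-0.429) / (11) = -0.844
Iteration 2:
  u = (-12 - (1)·-0.429 - (4)·-0.844) / (6) = -1.366
  v = (-1 - (-1)·-1.366 - (3)·-0.844) / (7) = 0.024
  w = (-3 - (-4)·-1.366 - (4)·0.024) / (11) = -0.778
Iteration 3:
  u = (-12 - (1)·0.024 - (4)·-0.778) / (6) = -1.485
  v = (-1 - (-1)·-1.485 - (3)·-0.778) / (7) = -0.022
  w = (-3 - (-4)·-1.485 - (4)·-0.022) / (11) = -0.805
Residual b − A·x = (0.152, 0.084, 0.003)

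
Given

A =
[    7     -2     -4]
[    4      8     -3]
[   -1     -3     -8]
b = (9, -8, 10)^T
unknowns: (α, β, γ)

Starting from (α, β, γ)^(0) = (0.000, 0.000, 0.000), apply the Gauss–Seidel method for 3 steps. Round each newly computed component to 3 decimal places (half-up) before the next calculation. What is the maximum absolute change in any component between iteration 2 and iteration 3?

0.078

Iteration 1:
  α = (9 - (-2)·0.000 - (-4)·0.000) / (7) = 1.286
  β = (-8 - (4)·1.286 - (-3)·0.000) / (8) = -1.643
  γ = (10 - (-1)·1.286 - (-3)·-1.643) / (-8) = -0.795
Iteration 2:
  α = (9 - (-2)·-1.643 - (-4)·-0.795) / (7) = 0.362
  β = (-8 - (4)·0.362 - (-3)·-0.795) / (8) = -1.479
  γ = (10 - (-1)·0.362 - (-3)·-1.479) / (-8) = -0.741
Iteration 3:
  α = (9 - (-2)·-1.479 - (-4)·-0.741) / (7) = 0.440
  β = (-8 - (4)·0.440 - (-3)·-0.741) / (8) = -1.498
  γ = (10 - (-1)·0.440 - (-3)·-1.498) / (-8) = -0.743
Change: (0.078, -0.019, -0.002) → max |·| = 0.078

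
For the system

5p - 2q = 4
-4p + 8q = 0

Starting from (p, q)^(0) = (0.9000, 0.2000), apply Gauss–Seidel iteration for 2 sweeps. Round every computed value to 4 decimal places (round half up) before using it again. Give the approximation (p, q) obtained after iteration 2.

Iteration 1:
  p = (4 - (-2)·0.2000) / (5) = 0.8800
  q = (0 - (-4)·0.8800) / (8) = 0.4400
Iteration 2:
  p = (4 - (-2)·0.4400) / (5) = 0.9760
  q = (0 - (-4)·0.9760) / (8) = 0.4880

(0.9760, 0.4880)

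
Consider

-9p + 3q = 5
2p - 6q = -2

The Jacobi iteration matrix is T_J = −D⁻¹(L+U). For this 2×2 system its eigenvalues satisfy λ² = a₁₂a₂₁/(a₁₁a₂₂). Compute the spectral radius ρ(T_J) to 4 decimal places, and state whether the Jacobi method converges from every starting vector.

0.3333

a₁₂a₂₁/(a₁₁a₂₂) = (3)·(2) / ((-9)·(-6)) = 0.111111
ρ = √|0.111111| = √0.111111 = 0.3333
ρ < 1, so Jacobi converges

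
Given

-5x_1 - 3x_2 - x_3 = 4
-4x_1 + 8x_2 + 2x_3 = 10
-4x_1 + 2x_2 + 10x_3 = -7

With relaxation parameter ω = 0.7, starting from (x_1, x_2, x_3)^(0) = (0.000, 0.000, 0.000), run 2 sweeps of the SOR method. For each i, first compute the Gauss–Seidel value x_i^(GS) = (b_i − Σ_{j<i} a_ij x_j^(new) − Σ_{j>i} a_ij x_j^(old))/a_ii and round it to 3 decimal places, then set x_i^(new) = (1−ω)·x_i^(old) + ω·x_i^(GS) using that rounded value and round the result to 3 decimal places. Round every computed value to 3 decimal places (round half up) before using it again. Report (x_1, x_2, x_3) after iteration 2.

(-0.909, 0.890, -1.092)

Iteration 1:
  x_1: GS value = (4 - (-3)·0.000 - (-1)·0.000) / (-5) = -0.800;  x_1 ← (1−ω)·0.000 + ω·-0.800 = -0.560
  x_2: GS value = (10 - (-4)·-0.560 - (2)·0.000) / (8) = 0.970;  x_2 ← (1−ω)·0.000 + ω·0.970 = 0.679
  x_3: GS value = (-7 - (-4)·-0.560 - (2)·0.679) / (10) = -1.060;  x_3 ← (1−ω)·0.000 + ω·-1.060 = -0.742
Iteration 2:
  x_1: GS value = (4 - (-3)·0.679 - (-1)·-0.742) / (-5) = -1.059;  x_1 ← (1−ω)·-0.560 + ω·-1.059 = -0.909
  x_2: GS value = (10 - (-4)·-0.909 - (2)·-0.742) / (8) = 0.981;  x_2 ← (1−ω)·0.679 + ω·0.981 = 0.890
  x_3: GS value = (-7 - (-4)·-0.909 - (2)·0.890) / (10) = -1.242;  x_3 ← (1−ω)·-0.742 + ω·-1.242 = -1.092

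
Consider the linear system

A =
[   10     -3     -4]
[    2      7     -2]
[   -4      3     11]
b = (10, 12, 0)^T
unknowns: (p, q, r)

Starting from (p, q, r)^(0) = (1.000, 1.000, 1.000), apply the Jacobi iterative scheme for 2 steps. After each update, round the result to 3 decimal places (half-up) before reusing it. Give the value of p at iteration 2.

1.551

Iteration 1:
  p = (10 - (-3)·1.000 - (-4)·1.000) / (10) = 1.700
  q = (12 - (2)·1.000 - (-2)·1.000) / (7) = 1.714
  r = (0 - (-4)·1.000 - (3)·1.000) / (11) = 0.091
Iteration 2:
  p = (10 - (-3)·1.714 - (-4)·0.091) / (10) = 1.551
  q = (12 - (2)·1.700 - (-2)·0.091) / (7) = 1.255
  r = (0 - (-4)·1.700 - (3)·1.714) / (11) = 0.151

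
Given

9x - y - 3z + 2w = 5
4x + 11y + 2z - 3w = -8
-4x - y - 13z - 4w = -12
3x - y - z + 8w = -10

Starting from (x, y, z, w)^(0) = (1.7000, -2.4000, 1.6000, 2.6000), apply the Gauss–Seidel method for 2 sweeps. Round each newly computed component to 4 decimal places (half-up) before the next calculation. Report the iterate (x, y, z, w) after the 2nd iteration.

Iteration 1:
  x = (5 - (-1)·-2.4000 - (-3)·1.6000 - (2)·2.6000) / (9) = 0.2444
  y = (-8 - (4)·0.2444 - (2)·1.6000 - (-3)·2.6000) / (11) = -0.3980
  z = (-12 - (-4)·0.2444 - (-1)·-0.3980 - (-4)·2.6000) / (-13) = 0.0785
  w = (-10 - (3)·0.2444 - (-1)·-0.3980 - (-1)·0.0785) / (8) = -1.3816
Iteration 2:
  x = (5 - (-1)·-0.3980 - (-3)·0.0785 - (2)·-1.3816) / (9) = 0.8445
  y = (-8 - (4)·0.8445 - (2)·0.0785 - (-3)·-1.3816) / (11) = -1.4254
  z = (-12 - (-4)·0.8445 - (-1)·-1.4254 - (-4)·-1.3816) / (-13) = 1.1980
  w = (-10 - (3)·0.8445 - (-1)·-1.4254 - (-1)·1.1980) / (8) = -1.5951

(0.8445, -1.4254, 1.1980, -1.5951)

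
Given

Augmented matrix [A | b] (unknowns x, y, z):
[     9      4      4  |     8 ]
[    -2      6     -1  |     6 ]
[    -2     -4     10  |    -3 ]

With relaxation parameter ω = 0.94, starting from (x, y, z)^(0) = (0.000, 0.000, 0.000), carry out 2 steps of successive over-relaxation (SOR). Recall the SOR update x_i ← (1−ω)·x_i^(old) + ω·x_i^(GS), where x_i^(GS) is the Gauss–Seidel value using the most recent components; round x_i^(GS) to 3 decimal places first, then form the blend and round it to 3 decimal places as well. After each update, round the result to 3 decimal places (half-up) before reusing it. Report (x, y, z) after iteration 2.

(0.247, 1.141, 0.213)

Iteration 1:
  x: GS value = (8 - (4)·0.000 - (4)·0.000) / (9) = 0.889;  x ← (1−ω)·0.000 + ω·0.889 = 0.836
  y: GS value = (6 - (-2)·0.836 - (-1)·0.000) / (6) = 1.279;  y ← (1−ω)·0.000 + ω·1.279 = 1.202
  z: GS value = (-3 - (-2)·0.836 - (-4)·1.202) / (10) = 0.348;  z ← (1−ω)·0.000 + ω·0.348 = 0.327
Iteration 2:
  x: GS value = (8 - (4)·1.202 - (4)·0.327) / (9) = 0.209;  x ← (1−ω)·0.836 + ω·0.209 = 0.247
  y: GS value = (6 - (-2)·0.247 - (-1)·0.327) / (6) = 1.137;  y ← (1−ω)·1.202 + ω·1.137 = 1.141
  z: GS value = (-3 - (-2)·0.247 - (-4)·1.141) / (10) = 0.206;  z ← (1−ω)·0.327 + ω·0.206 = 0.213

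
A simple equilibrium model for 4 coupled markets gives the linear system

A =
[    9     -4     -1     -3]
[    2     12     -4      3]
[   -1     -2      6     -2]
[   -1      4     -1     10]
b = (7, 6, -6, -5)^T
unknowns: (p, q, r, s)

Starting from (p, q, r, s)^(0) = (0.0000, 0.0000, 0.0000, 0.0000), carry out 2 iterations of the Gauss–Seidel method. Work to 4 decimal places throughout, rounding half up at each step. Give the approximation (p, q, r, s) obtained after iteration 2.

Iteration 1:
  p = (7 - (-4)·0.0000 - (-1)·0.0000 - (-3)·0.0000) / (9) = 0.7778
  q = (6 - (2)·0.7778 - (-4)·0.0000 - (3)·0.0000) / (12) = 0.3704
  r = (-6 - (-1)·0.7778 - (-2)·0.3704 - (-2)·0.0000) / (6) = -0.7469
  s = (-5 - (-1)·0.7778 - (4)·0.3704 - (-1)·-0.7469) / (10) = -0.6451
Iteration 2:
  p = (7 - (-4)·0.3704 - (-1)·-0.7469 - (-3)·-0.6451) / (9) = 0.6444
  q = (6 - (2)·0.6444 - (-4)·-0.7469 - (3)·-0.6451) / (12) = 0.3049
  r = (-6 - (-1)·0.6444 - (-2)·0.3049 - (-2)·-0.6451) / (6) = -1.0060
  s = (-5 - (-1)·0.6444 - (4)·0.3049 - (-1)·-1.0060) / (10) = -0.6581

(0.6444, 0.3049, -1.0060, -0.6581)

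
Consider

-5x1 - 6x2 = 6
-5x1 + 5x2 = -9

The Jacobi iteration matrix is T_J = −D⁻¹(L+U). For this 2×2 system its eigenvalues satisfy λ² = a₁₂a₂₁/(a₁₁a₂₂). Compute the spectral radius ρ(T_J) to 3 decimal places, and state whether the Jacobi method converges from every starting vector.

a₁₂a₂₁/(a₁₁a₂₂) = (-6)·(-5) / ((-5)·(5)) = -1.200000
ρ = √|-1.200000| = √1.200000 = 1.095
ρ > 1, so Jacobi diverges

1.095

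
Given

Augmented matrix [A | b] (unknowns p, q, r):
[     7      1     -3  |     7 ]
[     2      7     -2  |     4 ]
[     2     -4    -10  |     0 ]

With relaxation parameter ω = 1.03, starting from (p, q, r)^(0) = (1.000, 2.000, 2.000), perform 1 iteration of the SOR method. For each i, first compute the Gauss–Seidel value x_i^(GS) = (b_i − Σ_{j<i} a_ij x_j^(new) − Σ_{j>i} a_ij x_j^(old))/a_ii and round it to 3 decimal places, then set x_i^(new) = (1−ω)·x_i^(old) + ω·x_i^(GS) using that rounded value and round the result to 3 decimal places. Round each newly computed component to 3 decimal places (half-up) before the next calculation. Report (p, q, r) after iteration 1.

Iteration 1:
  p: GS value = (7 - (1)·2.000 - (-3)·2.000) / (7) = 1.571;  p ← (1−ω)·1.000 + ω·1.571 = 1.588
  q: GS value = (4 - (2)·1.588 - (-2)·2.000) / (7) = 0.689;  q ← (1−ω)·2.000 + ω·0.689 = 0.650
  r: GS value = (0 - (2)·1.588 - (-4)·0.650) / (-10) = 0.058;  r ← (1−ω)·2.000 + ω·0.058 = 0.000

(1.588, 0.650, 0.000)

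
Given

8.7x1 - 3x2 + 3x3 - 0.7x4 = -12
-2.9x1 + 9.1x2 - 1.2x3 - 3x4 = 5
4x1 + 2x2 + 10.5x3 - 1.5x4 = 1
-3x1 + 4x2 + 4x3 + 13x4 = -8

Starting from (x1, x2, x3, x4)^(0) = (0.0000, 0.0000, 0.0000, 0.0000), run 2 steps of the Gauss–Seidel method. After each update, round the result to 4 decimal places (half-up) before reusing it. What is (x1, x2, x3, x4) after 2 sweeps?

(-1.6409, -0.2742, 0.6080, -1.0968)

Iteration 1:
  x1 = (-12 - (-3)·0.0000 - (3)·0.0000 - (-0.7)·0.0000) / (8.7) = -1.3793
  x2 = (5 - (-2.9)·-1.3793 - (-1.2)·0.0000 - (-3)·0.0000) / (9.1) = 0.1099
  x3 = (1 - (4)·-1.3793 - (2)·0.1099 - (-1.5)·0.0000) / (10.5) = 0.5998
  x4 = (-8 - (-3)·-1.3793 - (4)·0.1099 - (4)·0.5998) / (13) = -1.1521
Iteration 2:
  x1 = (-12 - (-3)·0.1099 - (3)·0.5998 - (-0.7)·-1.1521) / (8.7) = -1.6409
  x2 = (5 - (-2.9)·-1.6409 - (-1.2)·0.5998 - (-3)·-1.1521) / (9.1) = -0.2742
  x3 = (1 - (4)·-1.6409 - (2)·-0.2742 - (-1.5)·-1.1521) / (10.5) = 0.6080
  x4 = (-8 - (-3)·-1.6409 - (4)·-0.2742 - (4)·0.6080) / (13) = -1.0968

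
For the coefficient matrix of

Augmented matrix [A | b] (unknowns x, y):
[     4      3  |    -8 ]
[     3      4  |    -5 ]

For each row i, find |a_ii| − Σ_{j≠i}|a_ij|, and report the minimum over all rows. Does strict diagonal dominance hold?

1

row 1: |4| − (3) = 1
row 2: |4| − (3) = 1
minimum over rows = 1 → strictly diagonally dominant (convergence guaranteed)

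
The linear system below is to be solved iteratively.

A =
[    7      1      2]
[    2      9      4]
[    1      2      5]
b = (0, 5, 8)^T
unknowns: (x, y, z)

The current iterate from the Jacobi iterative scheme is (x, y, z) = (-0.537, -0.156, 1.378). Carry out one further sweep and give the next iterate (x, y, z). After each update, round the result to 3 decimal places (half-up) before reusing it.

(-0.371, 0.062, 1.770)

One sweep:
  x = (0 - (1)·-0.156 - (2)·1.378) / (7) = -0.371
  y = (5 - (2)·-0.537 - (4)·1.378) / (9) = 0.062
  z = (8 - (1)·-0.537 - (2)·-0.156) / (5) = 1.770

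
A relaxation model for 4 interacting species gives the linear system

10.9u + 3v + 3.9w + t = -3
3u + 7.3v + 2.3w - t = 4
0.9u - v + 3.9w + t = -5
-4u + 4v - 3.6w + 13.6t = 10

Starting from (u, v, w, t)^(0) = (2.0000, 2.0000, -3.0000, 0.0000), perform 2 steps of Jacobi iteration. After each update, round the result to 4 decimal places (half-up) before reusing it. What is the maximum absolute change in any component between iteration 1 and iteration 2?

0.3437

Iteration 1:
  u = (-3 - (3)·2.0000 - (3.9)·-3.0000 - (1)·0.0000) / (10.9) = 0.2477
  v = (4 - (3)·2.0000 - (2.3)·-3.0000 - (-1)·0.0000) / (7.3) = 0.6712
  w = (-5 - (0.9)·2.0000 - (-1)·2.0000 - (1)·0.0000) / (3.9) = -1.2308
  t = (10 - (-4)·2.0000 - (4)·2.0000 - (-3.6)·-3.0000) / (13.6) = -0.0588
Iteration 2:
  u = (-3 - (3)·0.6712 - (3.9)·-1.2308 - (1)·-0.0588) / (10.9) = -0.0142
  v = (4 - (3)·0.2477 - (2.3)·-1.2308 - (-1)·-0.0588) / (7.3) = 0.8259
  w = (-5 - (0.9)·0.2477 - (-1)·0.6712 - (1)·-0.0588) / (3.9) = -1.1520
  t = (10 - (-4)·0.2477 - (4)·0.6712 - (-3.6)·-1.2308) / (13.6) = 0.2849
Change: (-0.2619, 0.1547, 0.0788, 0.3437) → max |·| = 0.3437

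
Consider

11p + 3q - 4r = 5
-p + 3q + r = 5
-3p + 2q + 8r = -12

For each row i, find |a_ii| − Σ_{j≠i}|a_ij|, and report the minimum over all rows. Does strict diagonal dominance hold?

1

row 1: |11| − (3+4) = 4
row 2: |3| − (1+1) = 1
row 3: |8| − (3+2) = 3
minimum over rows = 1 → strictly diagonally dominant (convergence guaranteed)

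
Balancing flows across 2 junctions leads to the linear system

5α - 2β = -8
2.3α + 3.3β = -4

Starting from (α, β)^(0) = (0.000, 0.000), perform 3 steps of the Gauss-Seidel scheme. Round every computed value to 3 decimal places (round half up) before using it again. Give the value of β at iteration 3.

-0.077

Iteration 1:
  α = (-8 - (-2)·0.000) / (5) = -1.600
  β = (-4 - (2.3)·-1.600) / (3.3) = -0.097
Iteration 2:
  α = (-8 - (-2)·-0.097) / (5) = -1.639
  β = (-4 - (2.3)·-1.639) / (3.3) = -0.070
Iteration 3:
  α = (-8 - (-2)·-0.070) / (5) = -1.628
  β = (-4 - (2.3)·-1.628) / (3.3) = -0.077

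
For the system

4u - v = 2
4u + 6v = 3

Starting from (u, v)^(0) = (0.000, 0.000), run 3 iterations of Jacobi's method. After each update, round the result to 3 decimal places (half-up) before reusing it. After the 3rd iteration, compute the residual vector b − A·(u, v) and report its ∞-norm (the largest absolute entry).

Iteration 1:
  u = (2 - (-1)·0.000) / (4) = 0.500
  v = (3 - (4)·0.000) / (6) = 0.500
Iteration 2:
  u = (2 - (-1)·0.500) / (4) = 0.625
  v = (3 - (4)·0.500) / (6) = 0.167
Iteration 3:
  u = (2 - (-1)·0.167) / (4) = 0.542
  v = (3 - (4)·0.625) / (6) = 0.083
Residual b − A·x = (-0.085, 0.334); ∞-norm = 0.334

0.334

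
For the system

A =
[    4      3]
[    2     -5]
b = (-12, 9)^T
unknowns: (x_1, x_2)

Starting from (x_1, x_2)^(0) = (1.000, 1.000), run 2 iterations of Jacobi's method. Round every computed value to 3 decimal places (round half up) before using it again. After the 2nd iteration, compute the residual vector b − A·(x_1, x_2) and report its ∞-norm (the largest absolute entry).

Iteration 1:
  x_1 = (-12 - (3)·1.000) / (4) = -3.750
  x_2 = (9 - (2)·1.000) / (-5) = -1.400
Iteration 2:
  x_1 = (-12 - (3)·-1.400) / (4) = -1.950
  x_2 = (9 - (2)·-3.750) / (-5) = -3.300
Residual b − A·x = (5.700, -3.600); ∞-norm = 5.700

5.700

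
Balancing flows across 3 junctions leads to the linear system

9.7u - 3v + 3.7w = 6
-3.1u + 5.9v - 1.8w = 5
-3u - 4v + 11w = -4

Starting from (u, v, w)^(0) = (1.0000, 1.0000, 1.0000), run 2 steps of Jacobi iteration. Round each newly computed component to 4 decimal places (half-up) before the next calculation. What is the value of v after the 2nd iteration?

Iteration 1:
  u = (6 - (-3)·1.0000 - (3.7)·1.0000) / (9.7) = 0.5464
  v = (5 - (-3.1)·1.0000 - (-1.8)·1.0000) / (5.9) = 1.6780
  w = (-4 - (-3)·1.0000 - (-4)·1.0000) / (11) = 0.2727
Iteration 2:
  u = (6 - (-3)·1.6780 - (3.7)·0.2727) / (9.7) = 1.0335
  v = (5 - (-3.1)·0.5464 - (-1.8)·0.2727) / (5.9) = 1.2177
  w = (-4 - (-3)·0.5464 - (-4)·1.6780) / (11) = 0.3956

1.2177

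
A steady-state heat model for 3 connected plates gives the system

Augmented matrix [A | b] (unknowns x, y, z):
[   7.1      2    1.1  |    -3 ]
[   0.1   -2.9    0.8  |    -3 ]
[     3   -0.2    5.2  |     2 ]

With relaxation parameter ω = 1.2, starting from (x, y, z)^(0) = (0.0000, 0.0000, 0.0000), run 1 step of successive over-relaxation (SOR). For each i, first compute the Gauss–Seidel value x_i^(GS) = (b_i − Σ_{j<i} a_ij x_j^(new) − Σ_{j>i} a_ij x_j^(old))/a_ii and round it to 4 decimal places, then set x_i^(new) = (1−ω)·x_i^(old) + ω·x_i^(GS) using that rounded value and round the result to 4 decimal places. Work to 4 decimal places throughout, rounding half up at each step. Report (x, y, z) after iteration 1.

(-0.5070, 1.2204, 0.8689)

Iteration 1:
  x: GS value = (-3 - (2)·0.0000 - (1.1)·0.0000) / (7.1) = -0.4225;  x ← (1−ω)·0.0000 + ω·-0.4225 = -0.5070
  y: GS value = (-3 - (0.1)·-0.5070 - (0.8)·0.0000) / (-2.9) = 1.0170;  y ← (1−ω)·0.0000 + ω·1.0170 = 1.2204
  z: GS value = (2 - (3)·-0.5070 - (-0.2)·1.2204) / (5.2) = 0.7241;  z ← (1−ω)·0.0000 + ω·0.7241 = 0.8689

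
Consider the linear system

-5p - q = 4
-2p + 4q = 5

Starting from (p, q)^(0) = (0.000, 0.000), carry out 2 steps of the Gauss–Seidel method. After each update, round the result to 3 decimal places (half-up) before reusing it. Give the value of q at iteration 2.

Iteration 1:
  p = (4 - (-1)·0.000) / (-5) = -0.800
  q = (5 - (-2)·-0.800) / (4) = 0.850
Iteration 2:
  p = (4 - (-1)·0.850) / (-5) = -0.970
  q = (5 - (-2)·-0.970) / (4) = 0.765

0.765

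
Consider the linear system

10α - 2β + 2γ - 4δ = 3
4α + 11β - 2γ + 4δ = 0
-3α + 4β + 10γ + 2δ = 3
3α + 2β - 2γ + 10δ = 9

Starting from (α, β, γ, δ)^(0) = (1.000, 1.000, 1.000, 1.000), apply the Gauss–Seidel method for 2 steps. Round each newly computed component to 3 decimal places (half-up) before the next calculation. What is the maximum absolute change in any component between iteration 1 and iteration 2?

0.234

Iteration 1:
  α = (3 - (-2)·1.000 - (2)·1.000 - (-4)·1.000) / (10) = 0.700
  β = (0 - (4)·0.700 - (-2)·1.000 - (4)·1.000) / (11) = -0.436
  γ = (3 - (-3)·0.700 - (4)·-0.436 - (2)·1.000) / (10) = 0.484
  δ = (9 - (3)·0.700 - (2)·-0.436 - (-2)·0.484) / (10) = 0.874
Iteration 2:
  α = (3 - (-2)·-0.436 - (2)·0.484 - (-4)·0.874) / (10) = 0.466
  β = (0 - (4)·0.466 - (-2)·0.484 - (4)·0.874) / (11) = -0.399
  γ = (3 - (-3)·0.466 - (4)·-0.399 - (2)·0.874) / (10) = 0.425
  δ = (9 - (3)·0.466 - (2)·-0.399 - (-2)·0.425) / (10) = 0.925
Change: (-0.234, 0.037, -0.059, 0.051) → max |·| = 0.234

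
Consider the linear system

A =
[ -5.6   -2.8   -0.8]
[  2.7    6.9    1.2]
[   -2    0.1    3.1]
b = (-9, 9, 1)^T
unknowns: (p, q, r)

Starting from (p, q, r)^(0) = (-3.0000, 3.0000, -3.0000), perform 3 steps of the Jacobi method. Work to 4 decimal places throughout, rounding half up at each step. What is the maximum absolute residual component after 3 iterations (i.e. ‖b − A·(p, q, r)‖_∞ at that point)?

Iteration 1:
  p = (-9 - (-2.8)·3.0000 - (-0.8)·-3.0000) / (-5.6) = 0.5357
  q = (9 - (2.7)·-3.0000 - (1.2)·-3.0000) / (6.9) = 3.0000
  r = (1 - (-2)·-3.0000 - (0.1)·3.0000) / (3.1) = -1.7097
Iteration 2:
  p = (-9 - (-2.8)·3.0000 - (-0.8)·-1.7097) / (-5.6) = 0.3514
  q = (9 - (2.7)·0.5357 - (1.2)·-1.7097) / (6.9) = 1.3921
  r = (1 - (-2)·0.5357 - (0.1)·3.0000) / (3.1) = 0.5714
Iteration 3:
  p = (-9 - (-2.8)·1.3921 - (-0.8)·0.5714) / (-5.6) = 0.8295
  q = (9 - (2.7)·0.3514 - (1.2)·0.5714) / (6.9) = 1.0675
  r = (1 - (-2)·0.3514 - (0.1)·1.3921) / (3.1) = 0.5044
Residual b − A·x = (-0.9623, -1.2107, 0.9886); ∞-norm = 1.2107

1.2107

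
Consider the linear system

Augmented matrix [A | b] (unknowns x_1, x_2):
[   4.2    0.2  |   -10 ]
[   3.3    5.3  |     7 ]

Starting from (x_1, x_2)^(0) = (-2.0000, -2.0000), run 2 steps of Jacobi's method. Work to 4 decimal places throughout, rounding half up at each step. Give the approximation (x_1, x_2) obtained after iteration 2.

(-2.5031, 2.7439)

Iteration 1:
  x_1 = (-10 - (0.2)·-2.0000) / (4.2) = -2.2857
  x_2 = (7 - (3.3)·-2.0000) / (5.3) = 2.5660
Iteration 2:
  x_1 = (-10 - (0.2)·2.5660) / (4.2) = -2.5031
  x_2 = (7 - (3.3)·-2.2857) / (5.3) = 2.7439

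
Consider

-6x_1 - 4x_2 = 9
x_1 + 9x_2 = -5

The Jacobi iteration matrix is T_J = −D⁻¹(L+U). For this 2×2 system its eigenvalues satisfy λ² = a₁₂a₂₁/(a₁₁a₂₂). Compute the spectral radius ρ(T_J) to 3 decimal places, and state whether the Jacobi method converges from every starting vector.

a₁₂a₂₁/(a₁₁a₂₂) = (-4)·(1) / ((-6)·(9)) = 0.074074
ρ = √|0.074074| = √0.074074 = 0.272
ρ < 1, so Jacobi converges

0.272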